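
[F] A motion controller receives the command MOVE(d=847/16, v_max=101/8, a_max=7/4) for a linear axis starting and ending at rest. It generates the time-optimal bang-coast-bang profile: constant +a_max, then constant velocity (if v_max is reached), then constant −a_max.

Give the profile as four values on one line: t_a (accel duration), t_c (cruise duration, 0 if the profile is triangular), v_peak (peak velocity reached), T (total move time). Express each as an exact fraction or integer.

v_max²/a_max = (101/8)²/(7/4) = 10201/112
847/16 < 10201/112 → triangular
v_peak = √(847/16·7/4) = √(5929/64) = 77/8
t_a = (77/8)/(7/4) = 11/2; t_c = 0
T = 2·11/2 = 11

t_a=11/2 t_c=0 v_peak=77/8 T=11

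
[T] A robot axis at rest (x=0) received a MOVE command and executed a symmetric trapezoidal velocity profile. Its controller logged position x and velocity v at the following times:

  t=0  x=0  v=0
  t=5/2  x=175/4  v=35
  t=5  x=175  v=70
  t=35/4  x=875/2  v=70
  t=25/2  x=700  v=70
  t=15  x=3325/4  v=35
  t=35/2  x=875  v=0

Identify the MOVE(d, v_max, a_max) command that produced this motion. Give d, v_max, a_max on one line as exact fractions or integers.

final state: t=35/2, x=875, v=0 → d = 875
a_max = (35−0)/(5/2−0) = 14
max v = 70 over t∈[5,25/2] → v_max = 70
check: 70·(5+15/2) = 875 ✓

d=875 v_max=70 a_max=14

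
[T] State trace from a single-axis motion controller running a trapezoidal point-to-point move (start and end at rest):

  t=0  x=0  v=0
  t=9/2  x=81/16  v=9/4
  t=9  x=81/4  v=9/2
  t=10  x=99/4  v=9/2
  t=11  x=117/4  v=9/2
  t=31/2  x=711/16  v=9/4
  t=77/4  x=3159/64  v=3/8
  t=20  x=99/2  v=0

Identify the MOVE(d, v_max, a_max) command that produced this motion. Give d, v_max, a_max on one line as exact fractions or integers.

d=99/2 v_max=9/2 a_max=1/2

final state: t=20, x=99/2, v=0 → d = 99/2
a_max = (9/4−0)/(9/2−0) = 1/2
max v = 9/2 over t∈[9,11] → v_max = 9/2
check: 9/2·(9+2) = 99/2 ✓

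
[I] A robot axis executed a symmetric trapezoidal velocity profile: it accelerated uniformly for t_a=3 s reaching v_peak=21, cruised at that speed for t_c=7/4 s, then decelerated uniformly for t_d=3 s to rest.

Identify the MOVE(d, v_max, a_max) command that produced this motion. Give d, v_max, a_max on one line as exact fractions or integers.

d=399/4 v_max=21 a_max=7

a_max = 21/3 = 7
d_a = ½·21·3 = 63/2; d_c = 21·7/4 = 147/4
d = 2·63/2 + 147/4 = 399/4
t_c = 7/4 > 0 so v_max = 21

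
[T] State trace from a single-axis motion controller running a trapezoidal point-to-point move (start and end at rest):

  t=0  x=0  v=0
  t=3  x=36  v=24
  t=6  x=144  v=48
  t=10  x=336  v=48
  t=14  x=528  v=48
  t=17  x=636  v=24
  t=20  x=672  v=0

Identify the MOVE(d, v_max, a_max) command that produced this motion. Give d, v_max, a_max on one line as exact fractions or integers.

d=672 v_max=48 a_max=8

final state: t=20, x=672, v=0 → d = 672
a_max = (24−0)/(3−0) = 8
max v = 48 over t∈[6,14] → v_max = 48
check: 48·(6+8) = 672 ✓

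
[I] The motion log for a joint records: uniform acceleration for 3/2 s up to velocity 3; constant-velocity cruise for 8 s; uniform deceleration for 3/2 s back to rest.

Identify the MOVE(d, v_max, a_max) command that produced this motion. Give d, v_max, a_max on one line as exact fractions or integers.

d=57/2 v_max=3 a_max=2

a_max = 3/(3/2) = 2
d_a = ½·3·3/2 = 9/4; d_c = 3·8 = 24
d = 2·9/4 + 24 = 57/2
t_c = 8 > 0 ⇒ limit active, v_max = 3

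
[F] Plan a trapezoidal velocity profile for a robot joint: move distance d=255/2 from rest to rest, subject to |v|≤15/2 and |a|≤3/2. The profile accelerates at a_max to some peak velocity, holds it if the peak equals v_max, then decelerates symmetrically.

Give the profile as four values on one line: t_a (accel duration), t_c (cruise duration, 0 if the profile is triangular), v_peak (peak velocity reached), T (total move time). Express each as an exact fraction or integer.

(v_max)²/a_max = (15/2)²/(3/2) = 75/2
255/2 ≥ 75/2 so v_max reached
t_a = (15/2)/(3/2) = 5; v_peak = 15/2
d_cruise = 255/2 − 75/2 = 90; t_c = 90/(15/2) = 12
T = 2·5 + 12 = 22

t_a=5 t_c=12 v_peak=15/2 T=22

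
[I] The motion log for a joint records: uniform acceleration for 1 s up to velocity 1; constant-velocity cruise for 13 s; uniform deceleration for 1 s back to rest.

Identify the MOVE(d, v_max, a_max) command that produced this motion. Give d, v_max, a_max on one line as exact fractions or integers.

a_max = 1/1 = 1
d_a = ½·1·1 = 1/2; d_c = 1·13 = 13
d = 2·1/2 + 13 = 14
t_c = 13 > 0 → v_max = v_peak = 1

d=14 v_max=1 a_max=1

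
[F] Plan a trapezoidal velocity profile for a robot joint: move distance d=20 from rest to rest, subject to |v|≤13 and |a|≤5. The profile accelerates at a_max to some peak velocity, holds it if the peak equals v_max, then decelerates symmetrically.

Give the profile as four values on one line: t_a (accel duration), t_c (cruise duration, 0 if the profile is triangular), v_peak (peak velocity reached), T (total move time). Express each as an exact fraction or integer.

t_a=2 t_c=0 v_peak=10 T=4

(v_max)²/a_max = 13²/5 = 169/5
20 < 169/5 ⇒ no cruise
v_peak = √(20·5) = √100 = 10
t_a = 10/5 = 2; t_c = 0
T = 2·2 = 4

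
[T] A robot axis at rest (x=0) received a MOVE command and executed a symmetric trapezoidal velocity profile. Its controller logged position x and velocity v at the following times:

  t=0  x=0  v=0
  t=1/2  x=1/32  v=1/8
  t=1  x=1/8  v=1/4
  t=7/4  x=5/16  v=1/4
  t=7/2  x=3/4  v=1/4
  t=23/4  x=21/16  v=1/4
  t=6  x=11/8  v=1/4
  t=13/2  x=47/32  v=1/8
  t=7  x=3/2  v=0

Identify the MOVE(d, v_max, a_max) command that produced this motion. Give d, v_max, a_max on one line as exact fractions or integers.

d=3/2 v_max=1/4 a_max=1/4

final state: t=7, x=3/2, v=0 → d = 3/2
a_max = (1/8−0)/(1/2−0) = 1/4
max v = 1/4 over t∈[1,6] → v_max = 1/4
check: 1/4·(1+5) = 3/2 ✓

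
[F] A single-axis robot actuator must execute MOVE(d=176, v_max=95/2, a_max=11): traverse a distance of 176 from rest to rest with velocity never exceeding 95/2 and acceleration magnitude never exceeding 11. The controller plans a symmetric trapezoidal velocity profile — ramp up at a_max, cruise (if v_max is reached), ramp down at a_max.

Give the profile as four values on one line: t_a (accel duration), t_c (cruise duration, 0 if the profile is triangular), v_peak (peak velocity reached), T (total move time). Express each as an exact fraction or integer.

t_a=4 t_c=0 v_peak=44 T=8

v_max²/a_max = (95/2)²/11 = 9025/44
176 < 9025/44 so t_c = 0
v_peak = √(176·11) = √1936 = 44
t_a = 44/11 = 4; t_c = 0
T = 2·4 = 8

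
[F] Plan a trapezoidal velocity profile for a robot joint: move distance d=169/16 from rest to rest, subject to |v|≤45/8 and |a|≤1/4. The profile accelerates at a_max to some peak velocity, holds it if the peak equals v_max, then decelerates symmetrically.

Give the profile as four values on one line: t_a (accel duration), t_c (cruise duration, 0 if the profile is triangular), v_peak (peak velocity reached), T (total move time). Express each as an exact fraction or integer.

v_max²/a_max = (45/8)²/(1/4) = 2025/16
169/16 < 2025/16 → triangular
v_peak = √(169/16·1/4) = √(169/64) = 13/8
t_a = (13/8)/(1/4) = 13/2; t_c = 0
T = 2·13/2 = 13

t_a=13/2 t_c=0 v_peak=13/8 T=13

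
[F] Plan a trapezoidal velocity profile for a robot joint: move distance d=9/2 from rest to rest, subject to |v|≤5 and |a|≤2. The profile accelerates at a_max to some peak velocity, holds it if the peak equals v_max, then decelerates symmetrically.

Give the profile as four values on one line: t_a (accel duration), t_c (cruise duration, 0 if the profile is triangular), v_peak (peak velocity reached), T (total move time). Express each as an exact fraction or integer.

v_max²/a_max = 5²/2 = 25/2
9/2 < 25/2 → triangular
v_peak = √(9/2·2) = √9 = 3
t_a = 3/2; t_c = 0
T = 2·3/2 = 3

t_a=3/2 t_c=0 v_peak=3 T=3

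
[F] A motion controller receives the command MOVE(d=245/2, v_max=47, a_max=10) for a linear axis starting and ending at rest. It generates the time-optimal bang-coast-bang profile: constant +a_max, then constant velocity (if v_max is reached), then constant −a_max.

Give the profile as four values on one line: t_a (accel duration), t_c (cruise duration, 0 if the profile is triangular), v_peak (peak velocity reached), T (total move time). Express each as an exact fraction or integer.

t_a=7/2 t_c=0 v_peak=35 T=7

v_max²/a_max = 47²/10 = 2209/10
245/2 < 2209/10 ⇒ no cruise
v_peak = √(245/2·10) = √1225 = 35
t_a = 35/10 = 7/2; t_c = 0
T = 2·7/2 = 7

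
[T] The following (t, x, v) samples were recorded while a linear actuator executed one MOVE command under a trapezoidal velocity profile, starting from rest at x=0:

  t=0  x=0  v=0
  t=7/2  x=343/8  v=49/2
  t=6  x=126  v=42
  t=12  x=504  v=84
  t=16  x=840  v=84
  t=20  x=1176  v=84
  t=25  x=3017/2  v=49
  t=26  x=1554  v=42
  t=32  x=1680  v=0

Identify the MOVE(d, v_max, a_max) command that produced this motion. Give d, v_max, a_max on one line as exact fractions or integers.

final state: t=32, x=1680, v=0 → d = 1680
a_max = (49/2−0)/(7/2−0) = 7
max v = 84 over t∈[12,20] → v_max = 84
check: 84·(12+8) = 1680 ✓

d=1680 v_max=84 a_max=7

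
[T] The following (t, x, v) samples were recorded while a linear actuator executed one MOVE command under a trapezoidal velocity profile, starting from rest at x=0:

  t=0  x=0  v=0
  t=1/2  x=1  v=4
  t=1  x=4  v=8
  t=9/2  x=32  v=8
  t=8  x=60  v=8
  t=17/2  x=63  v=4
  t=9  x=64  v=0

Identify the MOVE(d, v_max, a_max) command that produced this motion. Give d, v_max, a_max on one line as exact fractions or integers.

final state: t=9, x=64, v=0 → d = 64
a_max = (4−0)/(1/2−0) = 8
max v = 8 over t∈[1,8] → v_max = 8
check: 8·(1+7) = 64 ✓

d=64 v_max=8 a_max=8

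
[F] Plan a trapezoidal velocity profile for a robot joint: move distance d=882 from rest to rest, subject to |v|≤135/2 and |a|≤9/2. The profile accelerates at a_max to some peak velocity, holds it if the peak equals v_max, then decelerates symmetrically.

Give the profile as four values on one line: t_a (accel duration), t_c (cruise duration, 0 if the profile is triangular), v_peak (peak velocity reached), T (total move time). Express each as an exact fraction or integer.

(v_max)²/a_max = (135/2)²/(9/2) = 2025/2
882 < 2025/2 ⇒ no cruise
v_peak = √(882·9/2) = √3969 = 63
t_a = 63/(9/2) = 14; t_c = 0
T = 2·14 = 28

t_a=14 t_c=0 v_peak=63 T=28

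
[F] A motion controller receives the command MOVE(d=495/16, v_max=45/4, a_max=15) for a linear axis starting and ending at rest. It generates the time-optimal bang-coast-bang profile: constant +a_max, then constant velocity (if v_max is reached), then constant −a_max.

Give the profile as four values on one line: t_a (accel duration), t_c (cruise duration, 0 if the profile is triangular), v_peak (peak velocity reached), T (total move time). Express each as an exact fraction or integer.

t_a=3/4 t_c=2 v_peak=45/4 T=7/2

(v_max)²/a_max = (45/4)²/15 = 135/16
495/16 ≥ 135/16 → trapezoidal
t_a = (45/4)/15 = 3/4; v_peak = 45/4
d_cruise = 495/16 − 135/16 = 45/2; t_c = (45/2)/(45/4) = 2
T = 2·3/4 + 2 = 7/2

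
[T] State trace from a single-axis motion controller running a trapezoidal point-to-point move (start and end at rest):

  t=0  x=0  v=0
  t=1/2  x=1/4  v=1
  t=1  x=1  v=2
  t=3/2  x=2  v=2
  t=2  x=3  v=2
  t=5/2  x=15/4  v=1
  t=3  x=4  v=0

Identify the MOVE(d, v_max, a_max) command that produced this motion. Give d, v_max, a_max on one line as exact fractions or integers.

d=4 v_max=2 a_max=2

final state: t=3, x=4, v=0 → d = 4
a_max = (1−0)/(1/2−0) = 2
max v = 2 over t∈[1,2] → v_max = 2
check: 2·(1+1) = 4 ✓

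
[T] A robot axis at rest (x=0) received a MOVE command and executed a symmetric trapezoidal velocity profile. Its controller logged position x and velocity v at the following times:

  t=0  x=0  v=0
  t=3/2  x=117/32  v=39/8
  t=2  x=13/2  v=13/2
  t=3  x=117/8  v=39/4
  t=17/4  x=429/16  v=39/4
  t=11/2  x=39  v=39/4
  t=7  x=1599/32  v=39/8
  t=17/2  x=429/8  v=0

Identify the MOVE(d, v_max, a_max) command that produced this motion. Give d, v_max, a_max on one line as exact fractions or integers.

final state: t=17/2, x=429/8, v=0 → d = 429/8
a_max = (39/8−0)/(3/2−0) = 13/4
max v = 39/4 over t∈[3,11/2] → v_max = 39/4
check: 39/4·(3+5/2) = 429/8 ✓

d=429/8 v_max=39/4 a_max=13/4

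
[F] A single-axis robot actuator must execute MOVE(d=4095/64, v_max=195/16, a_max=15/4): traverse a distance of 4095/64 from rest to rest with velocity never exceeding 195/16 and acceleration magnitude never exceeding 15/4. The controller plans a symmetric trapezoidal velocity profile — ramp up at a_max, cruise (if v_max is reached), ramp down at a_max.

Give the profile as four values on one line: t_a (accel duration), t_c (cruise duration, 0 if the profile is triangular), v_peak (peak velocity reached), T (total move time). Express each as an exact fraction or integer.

vₘ²/aₘ = (195/16)²/(15/4) = 2535/64
4095/64 ≥ 2535/64 → trapezoidal
t_a = (195/16)/(15/4) = 13/4; v_peak = 195/16
d_cruise = 4095/64 − 2535/64 = 195/8; t_c = (195/8)/(195/16) = 2
T = 2·13/4 + 2 = 17/2

t_a=13/4 t_c=2 v_peak=195/16 T=17/2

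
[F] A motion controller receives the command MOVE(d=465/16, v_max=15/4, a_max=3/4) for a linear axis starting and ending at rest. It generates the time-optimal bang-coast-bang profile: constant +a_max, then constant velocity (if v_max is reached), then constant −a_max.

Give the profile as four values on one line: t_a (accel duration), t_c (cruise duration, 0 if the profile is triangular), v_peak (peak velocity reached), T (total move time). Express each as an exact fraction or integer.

(v_max)²/a_max = (15/4)²/(3/4) = 75/4
465/16 ≥ 75/4 → trapezoidal
t_a = (15/4)/(3/4) = 5; v_peak = 15/4
d_cruise = 465/16 − 75/4 = 165/16; t_c = (165/16)/(15/4) = 11/4
T = 2·5 + 11/4 = 51/4

t_a=5 t_c=11/4 v_peak=15/4 T=51/4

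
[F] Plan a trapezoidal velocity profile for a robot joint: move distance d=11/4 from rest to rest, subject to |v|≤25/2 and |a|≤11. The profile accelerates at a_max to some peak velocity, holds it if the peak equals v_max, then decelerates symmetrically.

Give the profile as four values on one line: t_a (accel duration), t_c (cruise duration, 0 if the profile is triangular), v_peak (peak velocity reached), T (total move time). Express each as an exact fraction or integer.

t_a=1/2 t_c=0 v_peak=11/2 T=1

(v_max)²/a_max = (25/2)²/11 = 625/44
11/4 < 625/44 → triangular
v_peak = √(11/4·11) = √(121/4) = 11/2
t_a = (11/2)/11 = 1/2; t_c = 0
T = 2·1/2 = 1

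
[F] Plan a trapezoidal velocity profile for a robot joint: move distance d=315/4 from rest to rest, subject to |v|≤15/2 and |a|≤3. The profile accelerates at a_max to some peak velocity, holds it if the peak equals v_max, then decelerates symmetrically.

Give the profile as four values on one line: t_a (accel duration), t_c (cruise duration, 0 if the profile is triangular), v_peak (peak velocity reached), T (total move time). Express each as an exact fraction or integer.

vₘ²/aₘ = (15/2)²/3 = 75/4
315/4 ≥ 75/4 ⇒ cruise phase
t_a = (15/2)/3 = 5/2; v_peak = 15/2
d_cruise = 315/4 − 75/4 = 60; t_c = 60/(15/2) = 8
T = 2·5/2 + 8 = 13

t_a=5/2 t_c=8 v_peak=15/2 T=13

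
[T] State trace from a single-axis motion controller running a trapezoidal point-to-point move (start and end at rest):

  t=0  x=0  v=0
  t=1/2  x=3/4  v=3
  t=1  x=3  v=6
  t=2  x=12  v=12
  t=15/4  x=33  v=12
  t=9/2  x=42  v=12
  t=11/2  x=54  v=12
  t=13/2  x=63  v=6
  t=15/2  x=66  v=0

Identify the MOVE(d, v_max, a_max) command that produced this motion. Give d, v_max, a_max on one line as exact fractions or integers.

final state: t=15/2, x=66, v=0 → d = 66
a_max = (3−0)/(1/2−0) = 6
max v = 12 over t∈[2,11/2] → v_max = 12
check: 12·(2+7/2) = 66 ✓

d=66 v_max=12 a_max=6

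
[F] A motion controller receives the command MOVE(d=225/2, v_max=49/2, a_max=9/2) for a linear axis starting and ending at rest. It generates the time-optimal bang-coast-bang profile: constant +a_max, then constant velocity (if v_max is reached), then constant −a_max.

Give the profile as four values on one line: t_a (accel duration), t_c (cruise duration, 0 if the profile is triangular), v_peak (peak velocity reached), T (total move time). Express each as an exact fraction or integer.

t_a=5 t_c=0 v_peak=45/2 T=10

v_max²/a_max = (49/2)²/(9/2) = 2401/18
225/2 < 2401/18 → triangular
v_peak = √(225/2·9/2) = √(2025/4) = 45/2
t_a = (45/2)/(9/2) = 5; t_c = 0
T = 2·5 = 10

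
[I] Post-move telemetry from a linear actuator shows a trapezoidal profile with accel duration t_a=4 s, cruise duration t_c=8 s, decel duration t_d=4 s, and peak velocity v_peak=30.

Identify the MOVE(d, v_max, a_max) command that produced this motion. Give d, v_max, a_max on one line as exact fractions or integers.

a_max = 30/4 = 15/2
d_a = ½·30·4 = 60; d_c = 30·8 = 240
d = 2·60 + 240 = 360
t_c = 8 > 0 → v_max = v_peak = 30

d=360 v_max=30 a_max=15/2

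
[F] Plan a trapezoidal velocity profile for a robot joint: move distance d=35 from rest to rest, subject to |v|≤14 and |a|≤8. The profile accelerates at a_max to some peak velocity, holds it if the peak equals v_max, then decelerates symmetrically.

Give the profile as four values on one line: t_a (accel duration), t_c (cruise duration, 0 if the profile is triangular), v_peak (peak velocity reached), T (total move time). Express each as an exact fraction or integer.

t_a=7/4 t_c=3/4 v_peak=14 T=17/4

vₘ²/aₘ = 14²/8 = 49/2
35 ≥ 49/2 so v_max reached
t_a = 14/8 = 7/4; v_peak = 14
d_cruise = 35 − 49/2 = 21/2; t_c = (21/2)/14 = 3/4
T = 2·7/4 + 3/4 = 17/4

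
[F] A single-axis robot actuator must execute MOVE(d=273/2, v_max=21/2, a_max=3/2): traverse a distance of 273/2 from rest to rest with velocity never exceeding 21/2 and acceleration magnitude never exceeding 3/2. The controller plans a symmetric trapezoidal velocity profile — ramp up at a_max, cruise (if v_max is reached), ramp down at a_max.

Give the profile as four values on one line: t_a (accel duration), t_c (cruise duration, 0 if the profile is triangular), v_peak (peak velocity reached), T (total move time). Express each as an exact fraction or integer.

t_a=7 t_c=6 v_peak=21/2 T=20

v_max²/a_max = (21/2)²/(3/2) = 147/2
273/2 ≥ 147/2 → trapezoidal
t_a = (21/2)/(3/2) = 7; v_peak = 21/2
d_cruise = 273/2 − 147/2 = 63; t_c = 63/(21/2) = 6
T = 2·7 + 6 = 20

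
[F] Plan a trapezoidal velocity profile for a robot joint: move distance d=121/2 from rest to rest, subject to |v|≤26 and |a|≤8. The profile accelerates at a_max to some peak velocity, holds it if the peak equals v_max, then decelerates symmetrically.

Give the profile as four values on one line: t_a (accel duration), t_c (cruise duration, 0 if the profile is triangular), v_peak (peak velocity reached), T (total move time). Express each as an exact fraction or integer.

v_max²/a_max = 26²/8 = 169/2
121/2 < 169/2 so t_c = 0
v_peak = √(121/2·8) = √484 = 22
t_a = 22/8 = 11/4; t_c = 0
T = 2·11/4 = 11/2

t_a=11/4 t_c=0 v_peak=22 T=11/2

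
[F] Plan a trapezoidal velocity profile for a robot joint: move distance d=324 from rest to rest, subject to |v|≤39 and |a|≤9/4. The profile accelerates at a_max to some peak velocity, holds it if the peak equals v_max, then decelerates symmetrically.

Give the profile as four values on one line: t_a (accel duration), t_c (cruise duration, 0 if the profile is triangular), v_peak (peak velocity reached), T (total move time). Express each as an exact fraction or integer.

v_max²/a_max = 39²/(9/4) = 676
324 < 676 ⇒ no cruise
v_peak = √(324·9/4) = √729 = 27
t_a = 27/(9/4) = 12; t_c = 0
T = 2·12 = 24

t_a=12 t_c=0 v_peak=27 T=24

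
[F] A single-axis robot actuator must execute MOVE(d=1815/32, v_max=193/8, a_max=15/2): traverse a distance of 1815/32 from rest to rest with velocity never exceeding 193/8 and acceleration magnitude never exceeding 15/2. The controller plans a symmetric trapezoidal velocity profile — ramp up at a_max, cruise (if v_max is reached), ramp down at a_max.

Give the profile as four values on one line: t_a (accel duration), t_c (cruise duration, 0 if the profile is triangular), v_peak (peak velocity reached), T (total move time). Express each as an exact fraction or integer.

t_a=11/4 t_c=0 v_peak=165/8 T=11/2

(v_max)²/a_max = (193/8)²/(15/2) = 37249/480
1815/32 < 37249/480 → triangular
v_peak = √(1815/32·15/2) = √(27225/64) = 165/8
t_a = (165/8)/(15/2) = 11/4; t_c = 0
T = 2·11/4 = 11/2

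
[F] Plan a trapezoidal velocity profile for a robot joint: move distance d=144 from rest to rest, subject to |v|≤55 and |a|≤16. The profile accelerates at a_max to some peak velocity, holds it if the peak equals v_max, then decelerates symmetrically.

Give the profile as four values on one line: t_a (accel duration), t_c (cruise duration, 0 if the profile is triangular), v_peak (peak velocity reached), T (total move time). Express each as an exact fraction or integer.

(v_max)²/a_max = 55²/16 = 3025/16
144 < 3025/16 ⇒ no cruise
v_peak = √(144·16) = √2304 = 48
t_a = 48/16 = 3; t_c = 0
T = 2·3 = 6

t_a=3 t_c=0 v_peak=48 T=6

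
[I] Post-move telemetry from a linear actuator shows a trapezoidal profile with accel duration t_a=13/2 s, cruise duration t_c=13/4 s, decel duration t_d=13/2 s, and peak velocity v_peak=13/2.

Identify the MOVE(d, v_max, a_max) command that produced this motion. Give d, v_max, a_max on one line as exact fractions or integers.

a_max = (13/2)/(13/2) = 1
d_a = ½·13/2·13/2 = 169/8; d_c = 13/2·13/4 = 169/8
d = 2·169/8 + 169/8 = 507/8
t_c = 13/4 > 0 so v_max = 13/2

d=507/8 v_max=13/2 a_max=1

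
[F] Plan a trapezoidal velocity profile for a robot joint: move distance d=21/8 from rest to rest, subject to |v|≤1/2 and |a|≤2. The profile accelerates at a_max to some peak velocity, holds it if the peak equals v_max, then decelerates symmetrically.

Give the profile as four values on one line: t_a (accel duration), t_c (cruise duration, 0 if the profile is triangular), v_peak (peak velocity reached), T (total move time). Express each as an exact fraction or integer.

(v_max)²/a_max = (1/2)²/2 = 1/8
21/8 ≥ 1/8 so v_max reached
t_a = (1/2)/2 = 1/4; v_peak = 1/2
d_cruise = 21/8 − 1/8 = 5/2; t_c = (5/2)/(1/2) = 5
T = 2·1/4 + 5 = 11/2

t_a=1/4 t_c=5 v_peak=1/2 T=11/2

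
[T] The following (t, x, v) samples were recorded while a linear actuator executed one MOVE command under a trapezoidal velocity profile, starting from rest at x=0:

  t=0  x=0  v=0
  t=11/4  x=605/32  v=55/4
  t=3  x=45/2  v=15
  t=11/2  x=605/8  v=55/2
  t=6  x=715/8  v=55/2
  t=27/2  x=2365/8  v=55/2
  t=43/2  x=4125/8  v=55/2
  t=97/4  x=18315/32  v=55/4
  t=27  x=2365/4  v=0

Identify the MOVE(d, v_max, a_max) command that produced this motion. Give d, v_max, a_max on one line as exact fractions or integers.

final state: t=27, x=2365/4, v=0 → d = 2365/4
a_max = (55/4−0)/(11/4−0) = 5
max v = 55/2 over t∈[11/2,43/2] → v_max = 55/2
check: 55/2·(11/2+16) = 2365/4 ✓

d=2365/4 v_max=55/2 a_max=5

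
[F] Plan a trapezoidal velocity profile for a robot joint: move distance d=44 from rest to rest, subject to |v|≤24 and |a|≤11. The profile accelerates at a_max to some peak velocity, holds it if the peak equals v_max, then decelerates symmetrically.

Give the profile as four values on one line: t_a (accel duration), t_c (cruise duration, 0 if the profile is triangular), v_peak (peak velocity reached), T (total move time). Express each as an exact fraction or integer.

t_a=2 t_c=0 v_peak=22 T=4

vₘ²/aₘ = 24²/11 = 576/11
44 < 576/11 so t_c = 0
v_peak = √(44·11) = √484 = 22
t_a = 22/11 = 2; t_c = 0
T = 2·2 = 4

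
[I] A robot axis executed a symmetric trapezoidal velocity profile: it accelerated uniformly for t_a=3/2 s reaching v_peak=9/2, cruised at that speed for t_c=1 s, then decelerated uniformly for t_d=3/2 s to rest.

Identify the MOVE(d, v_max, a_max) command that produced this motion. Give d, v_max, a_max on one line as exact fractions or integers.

a_max = (9/2)/(3/2) = 3
d_a = ½·9/2·3/2 = 27/8; d_c = 9/2·1 = 9/2
d = 2·27/8 + 9/2 = 45/4
t_c = 1 > 0 → v_max = v_peak = 9/2

d=45/4 v_max=9/2 a_max=3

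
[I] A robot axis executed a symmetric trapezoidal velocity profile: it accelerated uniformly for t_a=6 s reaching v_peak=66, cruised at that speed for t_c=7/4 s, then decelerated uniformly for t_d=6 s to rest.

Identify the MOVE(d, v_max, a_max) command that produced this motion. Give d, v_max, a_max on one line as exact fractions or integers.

a_max = 66/6 = 11
d_a = ½·66·6 = 198; d_c = 66·7/4 = 231/2
d = 2·198 + 231/2 = 1023/2
t_c = 7/4 > 0 so v_max = 66

d=1023/2 v_max=66 a_max=11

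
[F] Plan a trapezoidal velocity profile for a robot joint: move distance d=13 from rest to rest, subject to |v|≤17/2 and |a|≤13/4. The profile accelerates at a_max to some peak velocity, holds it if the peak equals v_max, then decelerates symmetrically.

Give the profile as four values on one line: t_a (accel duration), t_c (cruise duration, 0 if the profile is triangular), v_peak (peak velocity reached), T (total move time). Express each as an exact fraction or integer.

vₘ²/aₘ = (17/2)²/(13/4) = 289/13
13 < 289/13 → triangular
v_peak = √(13·13/4) = √(169/4) = 13/2
t_a = (13/2)/(13/4) = 2; t_c = 0
T = 2·2 = 4

t_a=2 t_c=0 v_peak=13/2 T=4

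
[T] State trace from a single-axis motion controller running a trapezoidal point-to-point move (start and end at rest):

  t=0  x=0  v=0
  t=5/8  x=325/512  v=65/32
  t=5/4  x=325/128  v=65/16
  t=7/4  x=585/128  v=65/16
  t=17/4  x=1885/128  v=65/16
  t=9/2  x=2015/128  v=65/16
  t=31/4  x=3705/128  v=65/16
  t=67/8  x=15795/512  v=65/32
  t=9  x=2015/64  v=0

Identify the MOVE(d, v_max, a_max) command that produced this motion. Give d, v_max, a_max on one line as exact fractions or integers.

final state: t=9, x=2015/64, v=0 → d = 2015/64
a_max = (65/32−0)/(5/8−0) = 13/4
max v = 65/16 over t∈[5/4,31/4] → v_max = 65/16
check: 65/16·(5/4+13/2) = 2015/64 ✓

d=2015/64 v_max=65/16 a_max=13/4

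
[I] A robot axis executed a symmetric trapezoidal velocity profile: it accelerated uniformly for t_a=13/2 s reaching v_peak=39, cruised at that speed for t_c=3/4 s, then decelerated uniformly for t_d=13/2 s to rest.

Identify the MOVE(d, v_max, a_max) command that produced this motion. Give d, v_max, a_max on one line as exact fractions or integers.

a_max = 39/(13/2) = 6
d_a = ½·39·13/2 = 507/4; d_c = 39·3/4 = 117/4
d = 2·507/4 + 117/4 = 1131/4
t_c = 3/4 > 0 ⇒ limit active, v_max = 39

d=1131/4 v_max=39 a_max=6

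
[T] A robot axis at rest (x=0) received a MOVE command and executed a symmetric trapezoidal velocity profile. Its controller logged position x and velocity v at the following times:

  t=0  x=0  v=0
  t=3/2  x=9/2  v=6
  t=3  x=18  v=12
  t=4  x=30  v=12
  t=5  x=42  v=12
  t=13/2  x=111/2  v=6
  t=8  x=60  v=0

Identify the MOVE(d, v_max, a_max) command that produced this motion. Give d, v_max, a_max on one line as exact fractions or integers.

d=60 v_max=12 a_max=4

final state: t=8, x=60, v=0 → d = 60
a_max = (6−0)/(3/2−0) = 4
max v = 12 over t∈[3,5] → v_max = 12
check: 12·(3+2) = 60 ✓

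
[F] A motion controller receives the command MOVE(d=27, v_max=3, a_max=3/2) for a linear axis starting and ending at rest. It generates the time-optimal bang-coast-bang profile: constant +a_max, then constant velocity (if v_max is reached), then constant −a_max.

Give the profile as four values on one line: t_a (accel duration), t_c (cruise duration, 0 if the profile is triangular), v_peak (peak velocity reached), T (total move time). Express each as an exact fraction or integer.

t_a=2 t_c=7 v_peak=3 T=11

v_max²/a_max = 3²/(3/2) = 6
27 ≥ 6 → trapezoidal
t_a = 3/(3/2) = 2; v_peak = 3
d_cruise = 27 − 6 = 21; t_c = 21/3 = 7
T = 2·2 + 7 = 11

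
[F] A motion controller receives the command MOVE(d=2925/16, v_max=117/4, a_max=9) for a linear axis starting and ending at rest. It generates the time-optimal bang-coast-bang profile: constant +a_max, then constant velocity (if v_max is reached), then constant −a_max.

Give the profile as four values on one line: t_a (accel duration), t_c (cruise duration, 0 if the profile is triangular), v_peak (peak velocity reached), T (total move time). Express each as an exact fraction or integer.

t_a=13/4 t_c=3 v_peak=117/4 T=19/2

vₘ²/aₘ = (117/4)²/9 = 1521/16
2925/16 ≥ 1521/16 ⇒ cruise phase
t_a = (117/4)/9 = 13/4; v_peak = 117/4
d_cruise = 2925/16 − 1521/16 = 351/4; t_c = (351/4)/(117/4) = 3
T = 2·13/4 + 3 = 19/2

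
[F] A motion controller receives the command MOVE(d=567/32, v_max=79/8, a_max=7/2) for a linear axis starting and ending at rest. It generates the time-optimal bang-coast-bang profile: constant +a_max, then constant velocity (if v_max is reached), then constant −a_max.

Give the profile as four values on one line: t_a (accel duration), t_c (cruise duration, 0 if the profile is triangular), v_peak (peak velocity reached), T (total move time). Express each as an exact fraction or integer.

t_a=9/4 t_c=0 v_peak=63/8 T=9/2

vₘ²/aₘ = (79/8)²/(7/2) = 6241/224
567/32 < 6241/224 so t_c = 0
v_peak = √(567/32·7/2) = √(3969/64) = 63/8
t_a = (63/8)/(7/2) = 9/4; t_c = 0
T = 2·9/4 = 9/2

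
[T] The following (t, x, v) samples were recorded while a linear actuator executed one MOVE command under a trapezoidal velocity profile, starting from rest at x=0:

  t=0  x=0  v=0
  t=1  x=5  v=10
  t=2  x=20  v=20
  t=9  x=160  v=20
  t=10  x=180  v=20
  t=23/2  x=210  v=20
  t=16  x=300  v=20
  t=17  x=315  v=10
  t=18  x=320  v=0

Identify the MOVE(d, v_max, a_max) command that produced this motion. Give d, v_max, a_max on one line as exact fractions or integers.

d=320 v_max=20 a_max=10

final state: t=18, x=320, v=0 → d = 320
a_max = (10−0)/(1−0) = 10
max v = 20 over t∈[2,16] → v_max = 20
check: 20·(2+14) = 320 ✓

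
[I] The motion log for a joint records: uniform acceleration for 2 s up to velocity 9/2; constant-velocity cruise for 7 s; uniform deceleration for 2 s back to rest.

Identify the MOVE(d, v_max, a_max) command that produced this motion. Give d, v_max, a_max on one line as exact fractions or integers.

a_max = (9/2)/2 = 9/4
d_a = ½·9/2·2 = 9/2; d_c = 9/2·7 = 63/2
d = 2·9/2 + 63/2 = 81/2
t_c = 7 > 0 so v_max = 9/2

d=81/2 v_max=9/2 a_max=9/4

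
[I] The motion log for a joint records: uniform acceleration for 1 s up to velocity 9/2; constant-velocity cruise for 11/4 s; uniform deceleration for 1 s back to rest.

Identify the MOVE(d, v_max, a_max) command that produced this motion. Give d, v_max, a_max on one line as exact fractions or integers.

a_max = (9/2)/1 = 9/2
d_a = ½·9/2·1 = 9/4; d_c = 9/2·11/4 = 99/8
d = 2·9/4 + 99/8 = 135/8
t_c = 11/4 > 0 → v_max = v_peak = 9/2

d=135/8 v_max=9/2 a_max=9/2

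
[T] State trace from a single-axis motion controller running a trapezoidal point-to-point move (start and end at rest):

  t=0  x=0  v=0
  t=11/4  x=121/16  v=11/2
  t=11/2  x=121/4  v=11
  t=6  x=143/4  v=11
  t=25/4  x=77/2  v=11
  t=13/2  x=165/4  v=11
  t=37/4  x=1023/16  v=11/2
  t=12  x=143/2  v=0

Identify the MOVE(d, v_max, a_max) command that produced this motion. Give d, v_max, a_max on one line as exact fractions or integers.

final state: t=12, x=143/2, v=0 → d = 143/2
a_max = (11/2−0)/(11/4−0) = 2
max v = 11 over t∈[11/2,13/2] → v_max = 11
check: 11·(11/2+1) = 143/2 ✓

d=143/2 v_max=11 a_max=2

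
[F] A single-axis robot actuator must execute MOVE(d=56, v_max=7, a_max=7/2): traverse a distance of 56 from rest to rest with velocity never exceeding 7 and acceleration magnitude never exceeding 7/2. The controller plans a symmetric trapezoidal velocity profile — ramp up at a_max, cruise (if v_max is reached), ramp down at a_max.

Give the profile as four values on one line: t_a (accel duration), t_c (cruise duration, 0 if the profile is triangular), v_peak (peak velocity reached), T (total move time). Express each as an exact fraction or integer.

vₘ²/aₘ = 7²/(7/2) = 14
56 ≥ 14 ⇒ cruise phase
t_a = 7/(7/2) = 2; v_peak = 7
d_cruise = 56 − 14 = 42; t_c = 42/7 = 6
T = 2·2 + 6 = 10

t_a=2 t_c=6 v_peak=7 T=10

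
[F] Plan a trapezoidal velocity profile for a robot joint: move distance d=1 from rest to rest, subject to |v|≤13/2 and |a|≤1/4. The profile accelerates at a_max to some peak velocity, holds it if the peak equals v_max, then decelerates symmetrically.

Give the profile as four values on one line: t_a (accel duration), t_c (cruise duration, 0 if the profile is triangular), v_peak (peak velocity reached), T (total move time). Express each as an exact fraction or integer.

t_a=2 t_c=0 v_peak=1/2 T=4

vₘ²/aₘ = (13/2)²/(1/4) = 169
1 < 169 so t_c = 0
v_peak = √(1·1/4) = √(1/4) = 1/2
t_a = (1/2)/(1/4) = 2; t_c = 0
T = 2·2 = 4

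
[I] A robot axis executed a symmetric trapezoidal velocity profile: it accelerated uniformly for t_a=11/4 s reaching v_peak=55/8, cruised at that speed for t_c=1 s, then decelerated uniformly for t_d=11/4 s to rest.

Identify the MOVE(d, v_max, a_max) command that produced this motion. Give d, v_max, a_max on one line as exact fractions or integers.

a_max = (55/8)/(11/4) = 5/2
d_a = ½·55/8·11/4 = 605/64; d_c = 55/8·1 = 55/8
d = 2·605/64 + 55/8 = 825/32
t_c = 1 > 0 ⇒ limit active, v_max = 55/8

d=825/32 v_max=55/8 a_max=5/2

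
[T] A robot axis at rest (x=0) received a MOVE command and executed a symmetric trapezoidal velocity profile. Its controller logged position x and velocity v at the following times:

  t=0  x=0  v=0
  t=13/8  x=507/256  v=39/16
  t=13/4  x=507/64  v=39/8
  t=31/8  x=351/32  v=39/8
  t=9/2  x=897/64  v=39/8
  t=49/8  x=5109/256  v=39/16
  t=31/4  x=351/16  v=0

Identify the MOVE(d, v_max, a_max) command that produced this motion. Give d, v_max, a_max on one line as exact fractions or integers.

d=351/16 v_max=39/8 a_max=3/2

final state: t=31/4, x=351/16, v=0 → d = 351/16
a_max = (39/16−0)/(13/8−0) = 3/2
max v = 39/8 over t∈[13/4,9/2] → v_max = 39/8
check: 39/8·(13/4+5/4) = 351/16 ✓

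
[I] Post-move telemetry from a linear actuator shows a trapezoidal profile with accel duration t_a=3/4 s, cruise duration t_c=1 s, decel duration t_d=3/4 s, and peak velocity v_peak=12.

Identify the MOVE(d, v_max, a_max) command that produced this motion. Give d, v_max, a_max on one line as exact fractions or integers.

a_max = 12/(3/4) = 16
d_a = ½·12·3/4 = 9/2; d_c = 12·1 = 12
d = 2·9/2 + 12 = 21
t_c = 1 > 0 ⇒ limit active, v_max = 12

d=21 v_max=12 a_max=16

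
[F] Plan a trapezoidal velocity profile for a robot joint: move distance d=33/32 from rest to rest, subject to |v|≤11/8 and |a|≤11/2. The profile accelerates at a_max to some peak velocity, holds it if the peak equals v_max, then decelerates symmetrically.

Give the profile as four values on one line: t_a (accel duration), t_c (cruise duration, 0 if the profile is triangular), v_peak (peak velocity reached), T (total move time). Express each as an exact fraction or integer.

t_a=1/4 t_c=1/2 v_peak=11/8 T=1

v_max²/a_max = (11/8)²/(11/2) = 11/32
33/32 ≥ 11/32 → trapezoidal
t_a = (11/8)/(11/2) = 1/4; v_peak = 11/8
d_cruise = 33/32 − 11/32 = 11/16; t_c = (11/16)/(11/8) = 1/2
T = 2·1/4 + 1/2 = 1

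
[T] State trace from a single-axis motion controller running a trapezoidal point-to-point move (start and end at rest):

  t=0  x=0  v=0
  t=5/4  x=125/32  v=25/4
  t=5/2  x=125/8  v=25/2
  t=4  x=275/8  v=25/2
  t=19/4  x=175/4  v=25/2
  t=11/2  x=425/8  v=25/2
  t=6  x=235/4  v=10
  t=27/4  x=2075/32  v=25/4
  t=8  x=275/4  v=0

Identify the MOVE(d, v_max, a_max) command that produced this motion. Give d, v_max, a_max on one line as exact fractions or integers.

d=275/4 v_max=25/2 a_max=5

final state: t=8, x=275/4, v=0 → d = 275/4
a_max = (25/4−0)/(5/4−0) = 5
max v = 25/2 over t∈[5/2,11/2] → v_max = 25/2
check: 25/2·(5/2+3) = 275/4 ✓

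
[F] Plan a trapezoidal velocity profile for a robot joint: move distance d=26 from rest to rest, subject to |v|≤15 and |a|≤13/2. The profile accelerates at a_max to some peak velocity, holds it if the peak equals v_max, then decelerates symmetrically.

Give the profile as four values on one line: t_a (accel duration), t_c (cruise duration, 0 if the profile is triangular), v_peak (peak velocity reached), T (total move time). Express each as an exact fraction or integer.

vₘ²/aₘ = 15²/(13/2) = 450/13
26 < 450/13 → triangular
v_peak = √(26·13/2) = √169 = 13
t_a = 13/(13/2) = 2; t_c = 0
T = 2·2 = 4

t_a=2 t_c=0 v_peak=13 T=4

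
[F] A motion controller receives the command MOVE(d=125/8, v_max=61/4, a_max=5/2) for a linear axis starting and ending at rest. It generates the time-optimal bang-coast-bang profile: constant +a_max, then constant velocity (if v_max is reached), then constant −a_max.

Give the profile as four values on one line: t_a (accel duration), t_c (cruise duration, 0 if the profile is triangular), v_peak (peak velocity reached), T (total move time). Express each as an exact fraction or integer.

t_a=5/2 t_c=0 v_peak=25/4 T=5

(v_max)²/a_max = (61/4)²/(5/2) = 3721/40
125/8 < 3721/40 so t_c = 0
v_peak = √(125/8·5/2) = √(625/16) = 25/4
t_a = (25/4)/(5/2) = 5/2; t_c = 0
T = 2·5/2 = 5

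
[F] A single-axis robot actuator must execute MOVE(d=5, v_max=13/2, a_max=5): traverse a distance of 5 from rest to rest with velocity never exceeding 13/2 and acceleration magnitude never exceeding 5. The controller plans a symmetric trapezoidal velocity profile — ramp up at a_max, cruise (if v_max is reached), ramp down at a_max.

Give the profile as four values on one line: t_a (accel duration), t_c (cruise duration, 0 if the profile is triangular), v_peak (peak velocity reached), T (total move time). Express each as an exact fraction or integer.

t_a=1 t_c=0 v_peak=5 T=2

v_max²/a_max = (13/2)²/5 = 169/20
5 < 169/20 so t_c = 0
v_peak = √(5·5) = √25 = 5
t_a = 5/5 = 1; t_c = 0
T = 2·1 = 2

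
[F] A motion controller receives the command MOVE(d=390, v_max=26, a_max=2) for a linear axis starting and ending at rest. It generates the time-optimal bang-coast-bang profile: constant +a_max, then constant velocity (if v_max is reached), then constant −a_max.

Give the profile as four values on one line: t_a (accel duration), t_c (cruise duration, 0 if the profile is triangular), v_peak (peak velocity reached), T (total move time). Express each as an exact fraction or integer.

t_a=13 t_c=2 v_peak=26 T=28

vₘ²/aₘ = 26²/2 = 338
390 ≥ 338 so v_max reached
t_a = 26/2 = 13; v_peak = 26
d_cruise = 390 − 338 = 52; t_c = 52/26 = 2
T = 2·13 + 2 = 28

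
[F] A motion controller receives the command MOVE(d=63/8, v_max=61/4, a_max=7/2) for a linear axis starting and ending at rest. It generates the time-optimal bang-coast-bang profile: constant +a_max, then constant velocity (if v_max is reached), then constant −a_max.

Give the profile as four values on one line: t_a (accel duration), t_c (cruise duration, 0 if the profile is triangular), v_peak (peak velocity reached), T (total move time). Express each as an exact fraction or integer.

t_a=3/2 t_c=0 v_peak=21/4 T=3

v_max²/a_max = (61/4)²/(7/2) = 3721/56
63/8 < 3721/56 so t_c = 0
v_peak = √(63/8·7/2) = √(441/16) = 21/4
t_a = (21/4)/(7/2) = 3/2; t_c = 0
T = 2·3/2 = 3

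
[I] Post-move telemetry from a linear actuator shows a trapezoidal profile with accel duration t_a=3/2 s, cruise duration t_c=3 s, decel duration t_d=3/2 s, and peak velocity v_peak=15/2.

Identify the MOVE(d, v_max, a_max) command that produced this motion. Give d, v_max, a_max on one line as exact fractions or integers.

a_max = (15/2)/(3/2) = 5
d_a = ½·15/2·3/2 = 45/8; d_c = 15/2·3 = 45/2
d = 2·45/8 + 45/2 = 135/4
t_c = 3 > 0 ⇒ limit active, v_max = 15/2

d=135/4 v_max=15/2 a_max=5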